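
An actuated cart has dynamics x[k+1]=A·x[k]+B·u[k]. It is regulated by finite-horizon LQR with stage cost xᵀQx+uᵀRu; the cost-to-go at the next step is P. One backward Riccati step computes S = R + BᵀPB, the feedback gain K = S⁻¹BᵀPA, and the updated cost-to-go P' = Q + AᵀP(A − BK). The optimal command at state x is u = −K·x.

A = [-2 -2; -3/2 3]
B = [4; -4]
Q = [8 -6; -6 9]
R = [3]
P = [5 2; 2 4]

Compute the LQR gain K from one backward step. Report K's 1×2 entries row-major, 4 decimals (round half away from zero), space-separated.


-0.1446 -0.5783

BᵀP = [12.0000 -8.0000]
S = R + BᵀPB = [3] + [80.0000] = [83.0000]
BᵀPA = [-12.0000 -48.0000]
K = S⁻¹·BᵀPA = [-0.1446 -0.5783]
A−BK = [-1.4217 0.3133; -2.0783 0.6867]
AᵀP(A−BK) = [39.2651 -10.9398; -10.9398 4.2410]
P' = Q + AᵀP(A−BK) = [47.2651 -16.9398; -16.9398 13.2410]
tr(P') = 60.5060


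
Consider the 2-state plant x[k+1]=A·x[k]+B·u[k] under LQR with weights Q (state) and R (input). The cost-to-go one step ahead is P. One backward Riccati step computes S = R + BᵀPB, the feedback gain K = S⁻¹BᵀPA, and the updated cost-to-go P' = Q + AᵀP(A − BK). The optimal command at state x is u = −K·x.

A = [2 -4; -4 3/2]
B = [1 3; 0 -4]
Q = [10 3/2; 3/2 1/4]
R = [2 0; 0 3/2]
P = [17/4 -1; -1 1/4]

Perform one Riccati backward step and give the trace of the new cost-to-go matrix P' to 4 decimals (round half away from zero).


BᵀP = [4.2500 -1.0000; 16.7500 -4.0000]
S = R + BᵀPB = [2 0; 0 3/2] + [4.2500 16.7500; 16.7500 66.2500] = [6.2500 16.7500; 16.7500 67.7500]
BᵀPA = [12.5000 -18.5000; 49.5000 -73.0000]
K = S⁻¹·BᵀPA = [0.1242 -0.2143; 0.6999 -1.0245]
A−BK = [-0.2240 -0.7122; -1.2003 -2.5980]
AᵀP(A−BK) = [0.8014 -1.1080; -1.1080 1.8088]
P' = Q + AᵀP(A−BK) = [10.8014 0.3920; 0.3920 2.0588]
tr(P') = 12.8602

12.8602


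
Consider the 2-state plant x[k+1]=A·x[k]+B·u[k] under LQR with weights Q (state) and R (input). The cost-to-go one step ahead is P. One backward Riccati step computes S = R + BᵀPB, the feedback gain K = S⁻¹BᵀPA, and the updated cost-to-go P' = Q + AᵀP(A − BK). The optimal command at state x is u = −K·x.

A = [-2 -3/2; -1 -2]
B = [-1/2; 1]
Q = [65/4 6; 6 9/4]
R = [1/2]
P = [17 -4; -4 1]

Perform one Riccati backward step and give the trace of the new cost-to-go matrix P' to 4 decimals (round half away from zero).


BᵀP = [-12.5000 3.0000]
S = R + BᵀPB = [1/2] + [9.2500] = [9.7500]
BᵀPA = [22.0000 12.7500]
K = S⁻¹·BᵀPA = [2.2564 1.3077]
A−BK = [-0.8718 -0.8462; -3.2564 -3.3077]
AᵀP(A−BK) = [3.3590 2.2308; 2.2308 1.5769]
P' = Q + AᵀP(A−BK) = [19.6090 8.2308; 8.2308 3.8269]
tr(P') = 23.4359

23.4359


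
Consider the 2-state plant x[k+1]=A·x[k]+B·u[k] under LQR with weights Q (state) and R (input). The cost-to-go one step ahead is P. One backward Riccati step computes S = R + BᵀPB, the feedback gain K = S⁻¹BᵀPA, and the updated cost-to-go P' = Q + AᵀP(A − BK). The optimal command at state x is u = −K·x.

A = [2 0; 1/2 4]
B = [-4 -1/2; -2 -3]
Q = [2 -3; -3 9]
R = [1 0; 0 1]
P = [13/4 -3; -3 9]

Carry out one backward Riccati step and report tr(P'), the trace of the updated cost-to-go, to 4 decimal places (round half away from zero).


13.4059

BᵀP = [-7.0000 -6.0000; 7.3750 -25.5000]
S = R + BᵀPB = [1 0; 0 1] + [40.0000 21.5000; 21.5000 72.8125] = [41.0000 21.5000; 21.5000 73.8125]
BᵀPA = [-17.0000 -24.0000; 2.0000 -102.0000]
K = S⁻¹·BᵀPA = [-0.5062 0.1644; 0.1745 -1.4298]
A−BK = [0.0626 -0.0573; 0.0113 0.0395]
AᵀP(A−BK) = [0.2963 -0.3459; -0.3459 2.1095]
P' = Q + AᵀP(A−BK) = [2.2963 -3.3459; -3.3459 11.1095]
tr(P') = 13.4059


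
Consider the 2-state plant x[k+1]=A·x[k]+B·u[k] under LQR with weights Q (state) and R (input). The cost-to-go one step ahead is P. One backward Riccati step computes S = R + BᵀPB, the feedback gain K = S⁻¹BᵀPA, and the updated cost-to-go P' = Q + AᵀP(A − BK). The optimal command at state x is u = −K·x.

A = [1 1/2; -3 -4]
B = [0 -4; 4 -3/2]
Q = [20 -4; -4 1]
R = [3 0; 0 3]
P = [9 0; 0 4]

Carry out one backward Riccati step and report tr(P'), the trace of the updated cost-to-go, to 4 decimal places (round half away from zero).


BᵀP = [0.0000 16.0000; -36.0000 -6.0000]
S = R + BᵀPB = [3 0; 0 3] + [64.0000 -24.0000; -24.0000 153.0000] = [67.0000 -24.0000; -24.0000 156.0000]
BᵀPA = [-48.0000 -64.0000; -18.0000 6.0000]
K = S⁻¹·BᵀPA = [-0.8019 -0.9964; -0.2388 -0.1148]
A−BK = [0.0450 0.0407; -0.1504 -0.1868]
AᵀP(A−BK) = [2.2090 2.6081; 2.6081 3.1722]
P' = Q + AᵀP(A−BK) = [22.2090 -1.3919; -1.3919 4.1722]
tr(P') = 26.3812

26.3812


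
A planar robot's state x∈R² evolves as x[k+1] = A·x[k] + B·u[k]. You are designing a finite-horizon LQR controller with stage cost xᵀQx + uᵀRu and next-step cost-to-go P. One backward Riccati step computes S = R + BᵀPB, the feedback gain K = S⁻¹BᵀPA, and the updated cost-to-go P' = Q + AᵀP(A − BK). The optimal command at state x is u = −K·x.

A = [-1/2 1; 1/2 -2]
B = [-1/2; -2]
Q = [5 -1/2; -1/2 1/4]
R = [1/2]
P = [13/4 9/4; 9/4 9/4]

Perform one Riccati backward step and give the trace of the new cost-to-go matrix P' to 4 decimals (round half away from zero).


BᵀP = [-6.1250 -5.6250]
S = R + BᵀPB = [1/2] + [14.3125] = [14.8125]
BᵀPA = [0.2500 5.1250]
K = S⁻¹·BᵀPA = [0.0169 0.3460]
A−BK = [-0.4916 1.1730; 0.5338 -1.3080]
AᵀP(A−BK) = [0.2458 -0.5865; -0.5865 1.4768]
P' = Q + AᵀP(A−BK) = [5.2458 -1.0865; -1.0865 1.7268]
tr(P') = 6.9726

6.9726


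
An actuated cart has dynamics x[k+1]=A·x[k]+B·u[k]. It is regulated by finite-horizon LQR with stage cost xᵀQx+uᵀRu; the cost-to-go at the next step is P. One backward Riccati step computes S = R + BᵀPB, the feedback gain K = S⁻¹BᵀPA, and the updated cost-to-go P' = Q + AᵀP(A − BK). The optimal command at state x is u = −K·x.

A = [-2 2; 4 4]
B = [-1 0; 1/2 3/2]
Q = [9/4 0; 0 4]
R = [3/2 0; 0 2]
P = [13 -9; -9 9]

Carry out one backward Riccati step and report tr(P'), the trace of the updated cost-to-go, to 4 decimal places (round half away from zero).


BᵀP = [-17.5000 13.5000; -13.5000 13.5000]
S = R + BᵀPB = [3/2 0; 0 2] + [24.2500 20.2500; 20.2500 20.2500] = [25.7500 20.2500; 20.2500 22.2500]
BᵀPA = [89.0000 19.0000; 81.0000 27.0000]
K = S⁻¹·BᵀPA = [2.0875 -0.7613; 1.7406 1.9064]
A−BK = [0.0875 1.2387; 0.3454 1.5211]
AᵀP(A−BK) = [13.2249 5.3415; 5.3415 14.9931]
P' = Q + AᵀP(A−BK) = [15.4749 5.3415; 5.3415 18.9931]
tr(P') = 34.4680

34.4680


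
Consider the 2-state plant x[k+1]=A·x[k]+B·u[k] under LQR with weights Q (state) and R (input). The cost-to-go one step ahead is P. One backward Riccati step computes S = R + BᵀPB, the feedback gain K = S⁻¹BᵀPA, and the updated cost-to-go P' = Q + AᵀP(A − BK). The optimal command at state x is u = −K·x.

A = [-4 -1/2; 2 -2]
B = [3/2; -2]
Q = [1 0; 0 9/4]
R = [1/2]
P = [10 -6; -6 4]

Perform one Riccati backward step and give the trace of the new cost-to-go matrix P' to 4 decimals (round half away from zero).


BᵀP = [27.0000 -17.0000]
S = R + BᵀPB = [1/2] + [74.5000] = [75.0000]
BᵀPA = [-142.0000 20.5000]
K = S⁻¹·BᵀPA = [-1.8933 0.2733]
A−BK = [-1.1600 -0.9100; -1.7867 -1.4533]
AᵀP(A−BK) = [3.1467 0.8133; 0.8133 0.8967]
P' = Q + AᵀP(A−BK) = [4.1467 0.8133; 0.8133 3.1467]
tr(P') = 7.2933

7.2933


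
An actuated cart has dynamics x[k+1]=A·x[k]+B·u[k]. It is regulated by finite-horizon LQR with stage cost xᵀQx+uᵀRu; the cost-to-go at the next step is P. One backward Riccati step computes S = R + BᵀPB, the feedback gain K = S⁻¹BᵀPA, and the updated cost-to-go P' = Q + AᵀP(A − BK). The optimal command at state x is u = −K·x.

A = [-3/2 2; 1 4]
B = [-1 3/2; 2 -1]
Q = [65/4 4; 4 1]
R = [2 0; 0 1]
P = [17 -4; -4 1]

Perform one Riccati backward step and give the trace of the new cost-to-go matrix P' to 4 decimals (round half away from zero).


19.5765

BᵀP = [-25.0000 6.0000; 29.5000 -7.0000]
S = R + BᵀPB = [2 0; 0 1] + [37.0000 -43.5000; -43.5000 51.2500] = [39.0000 -43.5000; -43.5000 52.2500]
BᵀPA = [43.5000 -26.0000; -51.2500 31.0000]
K = S⁻¹·BᵀPA = [0.2990 -0.0687; -0.7320 0.5361]
A−BK = [-0.1031 1.1271; -0.3299 4.6735]
AᵀP(A−BK) = [0.7320 -0.5361; -0.5361 1.5945]
P' = Q + AᵀP(A−BK) = [16.9820 3.4639; 3.4639 2.5945]
tr(P') = 19.5765


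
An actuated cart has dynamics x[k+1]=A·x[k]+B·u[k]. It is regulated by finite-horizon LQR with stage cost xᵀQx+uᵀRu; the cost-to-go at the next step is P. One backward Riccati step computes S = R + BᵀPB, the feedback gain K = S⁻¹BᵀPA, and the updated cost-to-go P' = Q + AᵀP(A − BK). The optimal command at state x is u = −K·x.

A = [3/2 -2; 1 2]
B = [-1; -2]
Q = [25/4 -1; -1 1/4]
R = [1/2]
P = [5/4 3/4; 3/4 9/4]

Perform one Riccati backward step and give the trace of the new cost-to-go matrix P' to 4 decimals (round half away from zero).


13.6023

BᵀP = [-2.7500 -5.2500]
S = R + BᵀPB = [1/2] + [13.2500] = [13.7500]
BᵀPA = [-9.3750 -5.0000]
K = S⁻¹·BᵀPA = [-0.6818 -0.3636]
A−BK = [0.8182 -2.3636; -0.3636 1.2727]
AᵀP(A−BK) = [0.9205 -1.9091; -1.9091 6.1818]
P' = Q + AᵀP(A−BK) = [7.1705 -2.9091; -2.9091 6.4318]
tr(P') = 13.6023


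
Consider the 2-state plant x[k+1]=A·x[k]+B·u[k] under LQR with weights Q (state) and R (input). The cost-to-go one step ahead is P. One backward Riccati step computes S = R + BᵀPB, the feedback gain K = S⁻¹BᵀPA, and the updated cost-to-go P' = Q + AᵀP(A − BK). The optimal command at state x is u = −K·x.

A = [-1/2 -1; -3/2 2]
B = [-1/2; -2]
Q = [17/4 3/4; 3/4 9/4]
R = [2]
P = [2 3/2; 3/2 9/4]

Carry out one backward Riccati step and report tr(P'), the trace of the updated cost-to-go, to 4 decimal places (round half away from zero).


BᵀP = [-4.0000 -5.2500]
S = R + BᵀPB = [2] + [12.5000] = [14.5000]
BᵀPA = [9.8750 -6.5000]
K = S⁻¹·BᵀPA = [0.6810 -0.4483]
A−BK = [-0.1595 -1.2241; -0.1379 1.1034]
AᵀP(A−BK) = [1.0873 -0.5733; -0.5733 2.0862]
P' = Q + AᵀP(A−BK) = [5.3373 0.1767; 0.1767 4.3362]
tr(P') = 9.6735

9.6735


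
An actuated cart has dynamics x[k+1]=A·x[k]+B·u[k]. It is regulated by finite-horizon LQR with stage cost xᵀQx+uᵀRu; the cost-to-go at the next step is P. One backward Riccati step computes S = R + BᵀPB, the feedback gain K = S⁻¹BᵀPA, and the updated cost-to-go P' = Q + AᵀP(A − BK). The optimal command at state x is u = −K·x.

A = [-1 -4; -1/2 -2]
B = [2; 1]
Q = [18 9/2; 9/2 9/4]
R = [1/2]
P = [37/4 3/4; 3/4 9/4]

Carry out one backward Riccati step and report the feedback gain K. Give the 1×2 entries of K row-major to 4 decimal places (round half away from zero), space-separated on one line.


-0.4942 -1.9766

BᵀP = [19.2500 3.7500]
S = R + BᵀPB = [1/2] + [42.2500] = [42.7500]
BᵀPA = [-21.1250 -84.5000]
K = S⁻¹·BᵀPA = [-0.4942 -1.9766]
A−BK = [-0.0117 -0.0468; -0.0058 -0.0234]
AᵀP(A−BK) = [0.1235 0.4942; 0.4942 1.9766]
P' = Q + AᵀP(A−BK) = [18.1235 4.9942; 4.9942 4.2266]
tr(P') = 22.3501


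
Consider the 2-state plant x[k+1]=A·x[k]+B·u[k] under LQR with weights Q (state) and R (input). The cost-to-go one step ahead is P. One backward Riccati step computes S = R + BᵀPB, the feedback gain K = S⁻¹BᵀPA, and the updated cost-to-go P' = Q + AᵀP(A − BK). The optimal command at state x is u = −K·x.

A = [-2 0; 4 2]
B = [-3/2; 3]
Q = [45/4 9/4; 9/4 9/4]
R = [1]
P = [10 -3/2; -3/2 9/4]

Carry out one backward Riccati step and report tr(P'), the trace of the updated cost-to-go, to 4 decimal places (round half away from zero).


BᵀP = [-19.5000 9.0000]
S = R + BᵀPB = [1] + [56.2500] = [57.2500]
BᵀPA = [75.0000 18.0000]
K = S⁻¹·BᵀPA = [1.3100 0.3144]
A−BK = [-0.0349 0.4716; 0.0699 1.0568]
AᵀP(A−BK) = [1.7467 0.4192; 0.4192 3.3406]
P' = Q + AᵀP(A−BK) = [12.9967 2.6692; 2.6692 5.5906]
tr(P') = 18.5873

18.5873


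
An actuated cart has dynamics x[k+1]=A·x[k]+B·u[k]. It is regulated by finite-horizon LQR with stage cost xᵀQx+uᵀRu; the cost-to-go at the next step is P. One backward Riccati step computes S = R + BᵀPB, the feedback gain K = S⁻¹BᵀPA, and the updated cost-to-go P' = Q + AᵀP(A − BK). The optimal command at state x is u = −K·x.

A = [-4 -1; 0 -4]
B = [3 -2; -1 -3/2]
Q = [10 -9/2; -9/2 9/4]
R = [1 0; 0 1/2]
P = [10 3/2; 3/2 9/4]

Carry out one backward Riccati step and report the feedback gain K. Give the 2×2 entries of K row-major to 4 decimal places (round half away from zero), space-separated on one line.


-0.8897 0.8792 0.6467 1.8480

BᵀP = [28.5000 2.2500; -22.2500 -6.3750]
S = R + BᵀPB = [1 0; 0 1/2] + [83.2500 -60.3750; -60.3750 54.0625] = [84.2500 -60.3750; -60.3750 54.5625]
BᵀPA = [-114.0000 -37.5000; 89.0000 47.7500]
K = S⁻¹·BᵀPA = [-0.8897 0.8792; 0.6467 1.8480]
A−BK = [-0.0376 0.0584; 0.0804 -0.3487]
AᵀP(A−BK) = [1.0202 -0.2430; -0.2430 2.7273]
P' = Q + AᵀP(A−BK) = [11.0202 -4.7430; -4.7430 4.9773]
tr(P') = 15.9975


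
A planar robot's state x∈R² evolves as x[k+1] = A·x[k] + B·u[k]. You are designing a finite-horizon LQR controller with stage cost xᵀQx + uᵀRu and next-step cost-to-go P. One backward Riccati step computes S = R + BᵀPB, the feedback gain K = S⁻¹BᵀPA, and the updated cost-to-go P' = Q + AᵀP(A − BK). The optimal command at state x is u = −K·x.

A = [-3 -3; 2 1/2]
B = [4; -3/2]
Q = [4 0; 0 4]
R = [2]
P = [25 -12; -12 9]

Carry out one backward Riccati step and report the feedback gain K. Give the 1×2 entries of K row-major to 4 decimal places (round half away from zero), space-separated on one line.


-0.8424 -0.6795

BᵀP = [118.0000 -61.5000]
S = R + BᵀPB = [2] + [564.2500] = [566.2500]
BᵀPA = [-477.0000 -384.7500]
K = S⁻¹·BᵀPA = [-0.8424 -0.6795]
A−BK = [0.3695 -0.2821; 0.7364 -0.5192]
AᵀP(A−BK) = [3.1828 -0.1073; -0.1073 1.8238]
P' = Q + AᵀP(A−BK) = [7.1828 -0.1073; -0.1073 5.8238]
tr(P') = 13.0066


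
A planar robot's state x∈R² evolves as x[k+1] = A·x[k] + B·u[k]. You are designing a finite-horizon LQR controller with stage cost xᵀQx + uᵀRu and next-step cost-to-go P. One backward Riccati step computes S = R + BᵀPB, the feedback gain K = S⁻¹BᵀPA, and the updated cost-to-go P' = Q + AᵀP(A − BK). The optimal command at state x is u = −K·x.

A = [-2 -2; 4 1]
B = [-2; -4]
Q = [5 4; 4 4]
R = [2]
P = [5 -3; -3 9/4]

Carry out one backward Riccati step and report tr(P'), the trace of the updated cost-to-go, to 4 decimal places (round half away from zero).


BᵀP = [2.0000 -3.0000]
S = R + BᵀPB = [2] + [8.0000] = [10.0000]
BᵀPA = [-16.0000 -7.0000]
K = S⁻¹·BᵀPA = [-1.6000 -0.7000]
A−BK = [-5.2000 -3.4000; -2.4000 -1.8000]
AᵀP(A−BK) = [78.4000 47.8000; 47.8000 29.3500]
P' = Q + AᵀP(A−BK) = [83.4000 51.8000; 51.8000 33.3500]
tr(P') = 116.7500

116.7500


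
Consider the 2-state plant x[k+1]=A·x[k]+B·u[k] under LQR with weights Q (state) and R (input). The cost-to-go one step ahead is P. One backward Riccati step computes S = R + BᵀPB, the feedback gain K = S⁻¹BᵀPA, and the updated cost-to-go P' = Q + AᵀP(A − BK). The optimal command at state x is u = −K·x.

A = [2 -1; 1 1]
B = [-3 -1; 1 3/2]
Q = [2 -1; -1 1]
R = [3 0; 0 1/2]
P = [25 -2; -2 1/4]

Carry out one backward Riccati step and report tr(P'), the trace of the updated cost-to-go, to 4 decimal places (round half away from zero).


BᵀP = [-77.0000 6.2500; -28.0000 2.3750]
S = R + BᵀPB = [3 0; 0 1/2] + [237.2500 86.3750; 86.3750 31.5625] = [240.2500 86.3750; 86.3750 32.0625]
BᵀPA = [-147.7500 83.2500; -53.6250 30.3750]
K = S⁻¹·BᵀPA = [-0.4348 0.1880; -0.5013 0.4409]
A−BK = [0.1944 0.0049; 2.1867 0.1506]
AᵀP(A−BK) = [1.1325 -0.3296; -0.3296 0.2065]
P' = Q + AᵀP(A−BK) = [3.1325 -1.3296; -1.3296 1.2065]
tr(P') = 4.3391

4.3391


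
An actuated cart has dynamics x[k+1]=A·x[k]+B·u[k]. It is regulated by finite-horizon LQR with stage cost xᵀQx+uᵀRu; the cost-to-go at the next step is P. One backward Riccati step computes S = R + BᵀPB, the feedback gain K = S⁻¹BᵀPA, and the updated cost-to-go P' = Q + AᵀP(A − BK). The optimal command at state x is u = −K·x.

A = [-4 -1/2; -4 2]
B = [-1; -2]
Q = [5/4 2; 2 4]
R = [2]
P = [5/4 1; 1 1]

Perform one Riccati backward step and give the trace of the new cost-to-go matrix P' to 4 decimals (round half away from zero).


18.3056

BᵀP = [-3.2500 -3.0000]
S = R + BᵀPB = [2] + [9.2500] = [11.2500]
BᵀPA = [25.0000 -4.3750]
K = S⁻¹·BᵀPA = [2.2222 -0.3889]
A−BK = [-1.7778 -0.8889; 0.4444 1.2222]
AᵀP(A−BK) = [12.4444 -1.7778; -1.7778 0.6111]
P' = Q + AᵀP(A−BK) = [13.6944 0.2222; 0.2222 4.6111]
tr(P') = 18.3056


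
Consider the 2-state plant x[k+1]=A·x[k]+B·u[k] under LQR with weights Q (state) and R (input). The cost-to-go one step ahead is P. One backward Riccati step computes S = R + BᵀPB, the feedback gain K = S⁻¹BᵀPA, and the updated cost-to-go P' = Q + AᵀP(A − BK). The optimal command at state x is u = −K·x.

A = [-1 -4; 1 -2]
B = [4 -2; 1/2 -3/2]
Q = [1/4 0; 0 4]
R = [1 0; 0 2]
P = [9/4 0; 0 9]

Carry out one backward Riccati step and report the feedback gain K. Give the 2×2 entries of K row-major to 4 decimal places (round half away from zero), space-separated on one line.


BᵀP = [9.0000 4.5000; -4.5000 -13.5000]
S = R + BᵀPB = [1 0; 0 2] + [38.2500 -24.7500; -24.7500 29.2500] = [39.2500 -24.7500; -24.7500 31.2500]
BᵀPA = [-4.5000 -45.0000; -9.0000 45.0000]
K = S⁻¹·BᵀPA = [-0.5918 -0.4764; -0.7567 1.0627]
A−BK = [-0.1462 0.0309; 0.1608 -0.1678]
AᵀP(A−BK) = [1.7764 -1.5794; -1.5794 2.7410]
P' = Q + AᵀP(A−BK) = [2.0264 -1.5794; -1.5794 6.7410]
tr(P') = 8.7674

-0.5918 -0.4764 -0.7567 1.0627


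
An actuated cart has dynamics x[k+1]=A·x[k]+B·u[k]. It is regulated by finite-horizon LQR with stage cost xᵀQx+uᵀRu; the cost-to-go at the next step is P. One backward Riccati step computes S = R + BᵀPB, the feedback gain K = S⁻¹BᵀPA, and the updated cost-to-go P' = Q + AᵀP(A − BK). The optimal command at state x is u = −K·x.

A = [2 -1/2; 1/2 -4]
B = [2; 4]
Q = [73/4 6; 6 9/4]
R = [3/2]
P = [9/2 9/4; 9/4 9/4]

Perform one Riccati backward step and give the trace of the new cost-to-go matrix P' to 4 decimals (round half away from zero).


26.3371

BᵀP = [18.0000 13.5000]
S = R + BᵀPB = [3/2] + [90.0000] = [91.5000]
BᵀPA = [42.7500 -63.0000]
K = S⁻¹·BᵀPA = [0.4672 -0.6885]
A−BK = [1.0656 0.8770; -1.3689 -1.2459]
AᵀP(A−BK) = [3.0891 1.8719; 1.8719 2.7480]
P' = Q + AᵀP(A−BK) = [21.3391 7.8719; 7.8719 4.9980]
tr(P') = 26.3371


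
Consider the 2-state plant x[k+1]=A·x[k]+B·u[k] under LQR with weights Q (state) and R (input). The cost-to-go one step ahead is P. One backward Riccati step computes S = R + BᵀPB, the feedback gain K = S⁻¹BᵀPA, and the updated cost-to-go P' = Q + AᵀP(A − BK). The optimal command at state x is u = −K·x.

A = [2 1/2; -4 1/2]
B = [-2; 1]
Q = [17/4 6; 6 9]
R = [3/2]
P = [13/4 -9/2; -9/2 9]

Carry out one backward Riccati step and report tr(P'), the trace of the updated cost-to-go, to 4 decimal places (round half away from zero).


29.8517

BᵀP = [-11.0000 18.0000]
S = R + BᵀPB = [3/2] + [40.0000] = [41.5000]
BᵀPA = [-94.0000 3.5000]
K = S⁻¹·BᵀPA = [-2.2651 0.0843]
A−BK = [-2.5301 0.6687; -1.7349 0.4157]
AᵀP(A−BK) = [16.0843 -2.3223; -2.3223 0.5173]
P' = Q + AᵀP(A−BK) = [20.3343 3.6777; 3.6777 9.5173]
tr(P') = 29.8517


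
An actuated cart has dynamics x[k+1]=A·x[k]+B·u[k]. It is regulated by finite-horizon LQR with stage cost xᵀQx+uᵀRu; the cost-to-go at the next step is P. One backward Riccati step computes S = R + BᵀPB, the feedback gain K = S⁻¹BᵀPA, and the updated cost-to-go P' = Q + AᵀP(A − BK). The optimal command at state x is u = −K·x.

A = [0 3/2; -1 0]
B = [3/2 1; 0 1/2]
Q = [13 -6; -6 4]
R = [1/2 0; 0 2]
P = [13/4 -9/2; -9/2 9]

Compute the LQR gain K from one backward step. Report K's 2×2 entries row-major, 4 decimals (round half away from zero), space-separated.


0.9558 0.9292 -0.4779 0.0354

BᵀP = [4.8750 -6.7500; 1.0000 0.0000]
S = R + BᵀPB = [1/2 0; 0 2] + [7.3125 1.5000; 1.5000 1.0000] = [7.8125 1.5000; 1.5000 3.0000]
BᵀPA = [6.7500 7.3125; 0.0000 1.5000]
K = S⁻¹·BᵀPA = [0.9558 0.9292; -0.4779 0.0354]
A−BK = [-0.9558 0.0708; -0.7611 -0.0177]
AᵀP(A−BK) = [2.5487 0.4779; 0.4779 0.4646]
P' = Q + AᵀP(A−BK) = [15.5487 -5.5221; -5.5221 4.4646]
tr(P') = 20.0133


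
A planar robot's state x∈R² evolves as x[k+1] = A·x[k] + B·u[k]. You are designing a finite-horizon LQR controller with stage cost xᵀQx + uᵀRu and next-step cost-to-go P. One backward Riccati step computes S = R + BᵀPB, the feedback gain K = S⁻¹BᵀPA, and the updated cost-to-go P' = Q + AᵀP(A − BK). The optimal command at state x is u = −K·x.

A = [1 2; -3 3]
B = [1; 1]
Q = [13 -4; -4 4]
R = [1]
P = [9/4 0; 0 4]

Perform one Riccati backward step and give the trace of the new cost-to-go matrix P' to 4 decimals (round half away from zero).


49.5862

BᵀP = [2.2500 4.0000]
S = R + BᵀPB = [1] + [6.2500] = [7.2500]
BᵀPA = [-9.7500 16.5000]
K = S⁻¹·BᵀPA = [-1.3448 2.2759]
A−BK = [2.3448 -0.2759; -1.6552 0.7241]
AᵀP(A−BK) = [25.1379 -9.3103; -9.3103 7.4483]
P' = Q + AᵀP(A−BK) = [38.1379 -13.3103; -13.3103 11.4483]
tr(P') = 49.5862


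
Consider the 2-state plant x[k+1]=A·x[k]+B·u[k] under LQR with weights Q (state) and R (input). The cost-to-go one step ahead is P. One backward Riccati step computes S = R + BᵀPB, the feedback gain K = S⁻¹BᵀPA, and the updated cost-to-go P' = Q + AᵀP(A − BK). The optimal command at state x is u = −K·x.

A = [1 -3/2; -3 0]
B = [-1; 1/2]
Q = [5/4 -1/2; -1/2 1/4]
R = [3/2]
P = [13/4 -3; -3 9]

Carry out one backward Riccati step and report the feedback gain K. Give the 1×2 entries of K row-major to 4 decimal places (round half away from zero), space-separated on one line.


-2.7250 0.7125

BᵀP = [-4.7500 7.5000]
S = R + BᵀPB = [3/2] + [8.5000] = [10.0000]
BᵀPA = [-27.2500 7.1250]
K = S⁻¹·BᵀPA = [-2.7250 0.7125]
A−BK = [-1.7250 -0.7875; -1.6375 -0.3563]
AᵀP(A−BK) = [27.9938 1.0406; 1.0406 2.2359]
P' = Q + AᵀP(A−BK) = [29.2438 0.5406; 0.5406 2.4859]
tr(P') = 31.7297


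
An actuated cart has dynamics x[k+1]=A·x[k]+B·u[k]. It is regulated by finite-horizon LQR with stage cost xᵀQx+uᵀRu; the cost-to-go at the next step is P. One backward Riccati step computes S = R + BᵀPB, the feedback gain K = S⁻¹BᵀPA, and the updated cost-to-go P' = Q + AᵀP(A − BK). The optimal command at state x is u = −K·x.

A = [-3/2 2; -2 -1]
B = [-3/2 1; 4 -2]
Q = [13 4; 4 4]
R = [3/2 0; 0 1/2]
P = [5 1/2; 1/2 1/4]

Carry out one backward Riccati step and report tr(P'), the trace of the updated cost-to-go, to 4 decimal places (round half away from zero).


BᵀP = [-5.5000 0.2500; 4.0000 0.0000]
S = R + BᵀPB = [3/2 0; 0 1/2] + [9.2500 -6.0000; -6.0000 4.0000] = [10.7500 -6.0000; -6.0000 4.5000]
BᵀPA = [7.7500 -11.2500; -6.0000 8.0000]
K = S⁻¹·BᵀPA = [-0.0909 -0.2121; -1.4545 1.4949]
A−BK = [-0.1818 0.1869; -4.5455 2.8384]
AᵀP(A−BK) = [7.2273 -5.1364; -5.1364 3.9040]
P' = Q + AᵀP(A−BK) = [20.2273 -1.1364; -1.1364 7.9040]
tr(P') = 28.1313

28.1313


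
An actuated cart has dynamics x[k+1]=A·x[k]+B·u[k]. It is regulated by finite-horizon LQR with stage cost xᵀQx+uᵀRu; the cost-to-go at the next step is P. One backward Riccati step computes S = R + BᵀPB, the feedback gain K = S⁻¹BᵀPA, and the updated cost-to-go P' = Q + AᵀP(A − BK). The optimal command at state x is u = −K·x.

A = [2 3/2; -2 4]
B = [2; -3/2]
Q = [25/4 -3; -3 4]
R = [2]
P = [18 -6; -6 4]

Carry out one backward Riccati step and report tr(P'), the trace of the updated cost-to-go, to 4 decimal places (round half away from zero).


45.1681

BᵀP = [45.0000 -18.0000]
S = R + BᵀPB = [2] + [117.0000] = [119.0000]
BᵀPA = [126.0000 -4.5000]
K = S⁻¹·BᵀPA = [1.0588 -0.0378]
A−BK = [-0.1176 1.5756; -0.4118 3.9433]
AᵀP(A−BK) = [2.5882 -3.2353; -3.2353 32.3298]
P' = Q + AᵀP(A−BK) = [8.8382 -6.2353; -6.2353 36.3298]
tr(P') = 45.1681


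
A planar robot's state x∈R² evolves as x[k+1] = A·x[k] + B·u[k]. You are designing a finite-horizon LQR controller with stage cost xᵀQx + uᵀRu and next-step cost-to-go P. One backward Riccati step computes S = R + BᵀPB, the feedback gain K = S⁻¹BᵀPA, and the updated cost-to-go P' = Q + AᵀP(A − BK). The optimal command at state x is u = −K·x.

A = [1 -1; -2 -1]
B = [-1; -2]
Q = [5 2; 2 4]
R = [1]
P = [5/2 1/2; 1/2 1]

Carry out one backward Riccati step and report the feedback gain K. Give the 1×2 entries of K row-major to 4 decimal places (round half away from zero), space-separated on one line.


0.1579 0.6316

BᵀP = [-3.5000 -2.5000]
S = R + BᵀPB = [1] + [8.5000] = [9.5000]
BᵀPA = [1.5000 6.0000]
K = S⁻¹·BᵀPA = [0.1579 0.6316]
A−BK = [1.1579 -0.3684; -1.6842 0.2632]
AᵀP(A−BK) = [4.2632 -0.9474; -0.9474 0.7105]
P' = Q + AᵀP(A−BK) = [9.2632 1.0526; 1.0526 4.7105]
tr(P') = 13.9737


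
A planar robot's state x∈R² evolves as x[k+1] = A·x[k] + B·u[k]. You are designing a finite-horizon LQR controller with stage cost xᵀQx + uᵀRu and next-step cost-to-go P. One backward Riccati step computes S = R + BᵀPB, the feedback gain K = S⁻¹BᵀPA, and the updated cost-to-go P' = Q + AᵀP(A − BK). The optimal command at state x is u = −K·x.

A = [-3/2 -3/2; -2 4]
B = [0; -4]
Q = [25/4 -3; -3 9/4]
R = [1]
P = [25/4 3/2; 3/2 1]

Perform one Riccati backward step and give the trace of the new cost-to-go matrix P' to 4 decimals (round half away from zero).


27.7426

BᵀP = [-6.0000 -4.0000]
S = R + BᵀPB = [1] + [16.0000] = [17.0000]
BᵀPA = [17.0000 -7.0000]
K = S⁻¹·BᵀPA = [1.0000 -0.4118]
A−BK = [-1.5000 -1.5000; 2.0000 2.3529]
AᵀP(A−BK) = [10.0625 8.5625; 8.5625 9.1801]
P' = Q + AᵀP(A−BK) = [16.3125 5.5625; 5.5625 11.4301]
tr(P') = 27.7426


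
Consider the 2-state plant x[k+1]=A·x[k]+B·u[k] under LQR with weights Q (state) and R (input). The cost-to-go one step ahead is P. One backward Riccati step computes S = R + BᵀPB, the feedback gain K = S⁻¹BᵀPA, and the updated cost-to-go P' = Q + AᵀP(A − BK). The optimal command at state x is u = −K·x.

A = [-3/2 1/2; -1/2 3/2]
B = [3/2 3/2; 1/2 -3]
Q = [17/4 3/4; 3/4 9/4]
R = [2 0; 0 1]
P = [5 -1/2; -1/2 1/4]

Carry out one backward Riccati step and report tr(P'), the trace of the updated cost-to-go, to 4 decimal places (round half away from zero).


7.9516

BᵀP = [7.2500 -0.6250; 9.0000 -1.5000]
S = R + BᵀPB = [2 0; 0 1] + [10.5625 12.7500; 12.7500 18.0000] = [12.5625 12.7500; 12.7500 19.0000]
BᵀPA = [-10.5625 2.6875; -12.7500 2.2500]
K = S⁻¹·BᵀPA = [-0.5008 0.2939; -0.3350 -0.0788]
A−BK = [-0.2463 0.1773; -1.2545 1.1166]
AᵀP(A−BK) = [1.0016 -0.5878; -0.5878 0.4499]
P' = Q + AᵀP(A−BK) = [5.2516 0.1622; 0.1622 2.6999]
tr(P') = 7.9516


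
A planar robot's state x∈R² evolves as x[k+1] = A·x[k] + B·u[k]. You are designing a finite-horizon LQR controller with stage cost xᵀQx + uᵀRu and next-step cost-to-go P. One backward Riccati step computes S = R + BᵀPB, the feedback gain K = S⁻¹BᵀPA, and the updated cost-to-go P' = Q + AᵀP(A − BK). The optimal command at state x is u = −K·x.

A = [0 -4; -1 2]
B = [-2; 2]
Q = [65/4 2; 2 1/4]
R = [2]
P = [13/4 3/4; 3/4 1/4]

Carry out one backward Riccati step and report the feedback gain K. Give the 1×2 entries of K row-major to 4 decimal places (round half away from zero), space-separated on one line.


0.1000 1.8000

BᵀP = [-5.0000 -1.0000]
S = R + BᵀPB = [2] + [8.0000] = [10.0000]
BᵀPA = [1.0000 18.0000]
K = S⁻¹·BᵀPA = [0.1000 1.8000]
A−BK = [0.2000 -0.4000; -1.2000 -1.6000]
AᵀP(A−BK) = [0.1500 0.7000; 0.7000 8.6000]
P' = Q + AᵀP(A−BK) = [16.4000 2.7000; 2.7000 8.8500]
tr(P') = 25.2500


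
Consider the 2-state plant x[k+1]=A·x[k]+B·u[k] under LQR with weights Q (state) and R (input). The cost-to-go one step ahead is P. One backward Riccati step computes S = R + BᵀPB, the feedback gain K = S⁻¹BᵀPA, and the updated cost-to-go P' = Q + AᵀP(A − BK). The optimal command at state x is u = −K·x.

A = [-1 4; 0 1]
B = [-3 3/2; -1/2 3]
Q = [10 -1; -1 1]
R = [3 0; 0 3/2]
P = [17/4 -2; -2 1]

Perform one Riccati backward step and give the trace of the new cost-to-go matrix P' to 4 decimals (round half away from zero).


15.8300

BᵀP = [-11.7500 5.5000; 0.3750 0.0000]
S = R + BᵀPB = [3 0; 0 3/2] + [32.5000 -1.1250; -1.1250 0.5625] = [35.5000 -1.1250; -1.1250 2.0625]
BᵀPA = [11.7500 -41.5000; -0.3750 1.5000]
K = S⁻¹·BᵀPA = [0.3309 -1.1661; -0.0013 0.0912]
A−BK = [-0.0052 0.3648; 0.1694 0.1433]
AᵀP(A−BK) = [0.3609 -1.2638; -1.2638 4.4691]
P' = Q + AᵀP(A−BK) = [10.3609 -2.2638; -2.2638 5.4691]
tr(P') = 15.8300


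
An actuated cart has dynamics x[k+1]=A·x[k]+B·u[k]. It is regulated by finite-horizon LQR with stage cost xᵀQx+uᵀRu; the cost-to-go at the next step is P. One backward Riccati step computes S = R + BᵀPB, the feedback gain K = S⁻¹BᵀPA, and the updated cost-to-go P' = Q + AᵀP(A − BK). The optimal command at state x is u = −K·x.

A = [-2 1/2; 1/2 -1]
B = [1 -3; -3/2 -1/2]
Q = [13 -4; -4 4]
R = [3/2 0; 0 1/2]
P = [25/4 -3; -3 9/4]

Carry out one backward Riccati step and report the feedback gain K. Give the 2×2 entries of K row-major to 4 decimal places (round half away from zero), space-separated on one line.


BᵀP = [10.7500 -6.3750; -17.2500 7.8750]
S = R + BᵀPB = [3/2 0; 0 1/2] + [20.3125 -29.0625; -29.0625 47.8125] = [21.8125 -29.0625; -29.0625 48.3125]
BᵀPA = [-24.6875 11.7500; 38.4375 -16.5000]
K = S⁻¹·BᵀPA = [-0.3615 0.4213; 0.5781 -0.0881]
A−BK = [0.0959 -0.1855; 0.2468 -0.4120]
AᵀP(A−BK) = [0.4157 -0.3380; -0.3380 0.4086]
P' = Q + AᵀP(A−BK) = [13.4157 -4.3380; -4.3380 4.4086]
tr(P') = 17.8243

-0.3615 0.4213 0.5781 -0.0881


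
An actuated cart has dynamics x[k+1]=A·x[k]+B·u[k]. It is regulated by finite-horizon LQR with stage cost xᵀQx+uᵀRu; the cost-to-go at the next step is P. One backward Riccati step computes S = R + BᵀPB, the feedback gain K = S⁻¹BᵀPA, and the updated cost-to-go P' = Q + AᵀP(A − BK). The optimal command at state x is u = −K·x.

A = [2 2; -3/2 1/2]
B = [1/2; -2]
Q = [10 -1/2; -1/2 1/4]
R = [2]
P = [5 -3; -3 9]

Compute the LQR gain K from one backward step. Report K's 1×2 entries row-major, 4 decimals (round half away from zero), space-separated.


BᵀP = [8.5000 -19.5000]
S = R + BᵀPB = [2] + [43.2500] = [45.2500]
BᵀPA = [46.2500 7.2500]
K = S⁻¹·BᵀPA = [1.0221 0.1602]
A−BK = [1.4890 1.9199; 0.5442 0.8204]
AᵀP(A−BK) = [10.9779 11.8398; 11.8398 15.0884]
P' = Q + AᵀP(A−BK) = [20.9779 11.3398; 11.3398 15.3384]
tr(P') = 36.3163

1.0221 0.1602


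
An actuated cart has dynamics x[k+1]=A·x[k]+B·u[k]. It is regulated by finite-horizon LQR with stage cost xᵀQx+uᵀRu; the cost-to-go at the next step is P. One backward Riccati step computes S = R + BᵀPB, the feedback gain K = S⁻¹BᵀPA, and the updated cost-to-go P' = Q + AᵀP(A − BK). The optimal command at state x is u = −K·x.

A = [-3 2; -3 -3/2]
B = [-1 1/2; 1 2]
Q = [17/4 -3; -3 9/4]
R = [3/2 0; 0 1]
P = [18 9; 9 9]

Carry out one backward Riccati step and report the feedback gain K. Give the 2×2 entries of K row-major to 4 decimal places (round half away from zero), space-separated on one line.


BᵀP = [-9.0000 0.0000; 27.0000 22.5000]
S = R + BᵀPB = [3/2 0; 0 1] + [9.0000 -4.5000; -4.5000 58.5000] = [10.5000 -4.5000; -4.5000 59.5000]
BᵀPA = [27.0000 -18.0000; -148.5000 20.2500]
K = S⁻¹·BᵀPA = [1.5521 -1.6210; -2.3784 0.2177]
A−BK = [-0.2587 0.2702; 0.2047 -0.3145]
AᵀP(A−BK) = [9.8989 -4.8992; -4.8992 4.6633]
P' = Q + AᵀP(A−BK) = [14.1489 -7.8992; -7.8992 6.9133]
tr(P') = 21.0622

1.5521 -1.6210 -2.3784 0.2177


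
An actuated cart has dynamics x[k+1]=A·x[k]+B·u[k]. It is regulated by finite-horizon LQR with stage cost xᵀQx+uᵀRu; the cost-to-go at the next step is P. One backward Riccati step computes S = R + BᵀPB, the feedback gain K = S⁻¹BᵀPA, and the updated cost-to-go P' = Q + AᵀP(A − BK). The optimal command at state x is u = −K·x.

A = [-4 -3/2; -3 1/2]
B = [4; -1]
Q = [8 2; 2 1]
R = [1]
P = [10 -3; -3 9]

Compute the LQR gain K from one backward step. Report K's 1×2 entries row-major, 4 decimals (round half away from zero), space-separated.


BᵀP = [43.0000 -21.0000]
S = R + BᵀPB = [1] + [193.0000] = [194.0000]
BᵀPA = [-109.0000 -75.0000]
K = S⁻¹·BᵀPA = [-0.5619 -0.3866]
A−BK = [-1.7526 0.0464; -3.5619 0.1134]
AᵀP(A−BK) = [107.7577 -3.1392; -3.1392 0.2552]
P' = Q + AᵀP(A−BK) = [115.7577 -1.1392; -1.1392 1.2552]
tr(P') = 117.0129

-0.5619 -0.3866


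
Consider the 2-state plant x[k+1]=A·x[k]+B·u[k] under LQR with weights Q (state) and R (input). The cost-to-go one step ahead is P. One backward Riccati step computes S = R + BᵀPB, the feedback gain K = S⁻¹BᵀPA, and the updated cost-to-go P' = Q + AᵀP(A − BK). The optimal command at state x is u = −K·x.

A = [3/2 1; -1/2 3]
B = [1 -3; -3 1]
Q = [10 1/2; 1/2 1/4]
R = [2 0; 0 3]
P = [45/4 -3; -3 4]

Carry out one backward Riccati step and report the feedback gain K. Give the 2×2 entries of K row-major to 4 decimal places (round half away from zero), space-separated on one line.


BᵀP = [20.2500 -15.0000; -36.7500 13.0000]
S = R + BᵀPB = [2 0; 0 3] + [65.2500 -75.7500; -75.7500 123.2500] = [67.2500 -75.7500; -75.7500 126.2500]
BᵀPA = [37.8750 -24.7500; -61.6250 2.2500]
K = S⁻¹·BᵀPA = [0.0413 -1.0734; -0.4633 -0.6262]
A−BK = [0.0687 0.1947; 0.0872 0.4060]
AᵀP(A−BK) = [0.6950 0.9393; 0.9393 4.0925]
P' = Q + AᵀP(A−BK) = [10.6950 1.4393; 1.4393 4.3425]
tr(P') = 15.0375

0.0413 -1.0734 -0.4633 -0.6262


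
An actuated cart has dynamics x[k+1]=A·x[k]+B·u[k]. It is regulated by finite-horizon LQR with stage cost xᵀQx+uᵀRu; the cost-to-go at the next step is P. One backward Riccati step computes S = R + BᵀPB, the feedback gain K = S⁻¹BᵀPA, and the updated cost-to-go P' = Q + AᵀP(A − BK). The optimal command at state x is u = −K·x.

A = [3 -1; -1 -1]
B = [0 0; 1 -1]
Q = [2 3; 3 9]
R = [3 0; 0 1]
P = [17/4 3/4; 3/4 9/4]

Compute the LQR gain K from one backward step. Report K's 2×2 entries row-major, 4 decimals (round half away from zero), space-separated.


BᵀP = [0.7500 2.2500; -0.7500 -2.2500]
S = R + BᵀPB = [3 0; 0 1] + [2.2500 -2.2500; -2.2500 2.2500] = [5.2500 -2.2500; -2.2500 3.2500]
BᵀPA = [0.0000 -3.0000; 0.0000 3.0000]
K = S⁻¹·BᵀPA = [0.0000 -0.2500; 0.0000 0.7500]
A−BK = [3.0000 -1.0000; -1.0000 0.0000]
AᵀP(A−BK) = [36.0000 -12.0000; -12.0000 5.0000]
P' = Q + AᵀP(A−BK) = [38.0000 -9.0000; -9.0000 14.0000]
tr(P') = 52.0000

0.0000 -0.2500 0.0000 0.7500


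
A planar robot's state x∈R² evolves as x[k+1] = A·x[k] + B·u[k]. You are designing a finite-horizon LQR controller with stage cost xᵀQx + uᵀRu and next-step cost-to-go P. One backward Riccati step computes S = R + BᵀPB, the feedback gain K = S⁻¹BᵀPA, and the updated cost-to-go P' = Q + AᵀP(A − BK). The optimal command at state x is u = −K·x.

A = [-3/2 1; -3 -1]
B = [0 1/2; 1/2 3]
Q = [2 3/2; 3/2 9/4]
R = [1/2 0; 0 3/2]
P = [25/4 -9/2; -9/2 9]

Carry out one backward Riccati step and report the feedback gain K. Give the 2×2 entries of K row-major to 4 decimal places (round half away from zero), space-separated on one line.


BᵀP = [-2.2500 4.5000; -10.3750 24.7500]
S = R + BᵀPB = [1/2 0; 0 3/2] + [2.2500 12.3750; 12.3750 69.0625] = [2.7500 12.3750; 12.3750 70.5625]
BᵀPA = [-10.1250 -6.7500; -58.6875 -35.1250]
K = S⁻¹·BᵀPA = [0.2888 -1.0176; -0.8824 -0.3193]
A−BK = [-1.0588 1.1597; -0.4973 0.4668]
AᵀP(A−BK) = [5.7032 -4.6684; -4.6684 6.1650]
P' = Q + AᵀP(A−BK) = [7.7032 -3.1684; -3.1684 8.4150]
tr(P') = 16.1182

0.2888 -1.0176 -0.8824 -0.3193


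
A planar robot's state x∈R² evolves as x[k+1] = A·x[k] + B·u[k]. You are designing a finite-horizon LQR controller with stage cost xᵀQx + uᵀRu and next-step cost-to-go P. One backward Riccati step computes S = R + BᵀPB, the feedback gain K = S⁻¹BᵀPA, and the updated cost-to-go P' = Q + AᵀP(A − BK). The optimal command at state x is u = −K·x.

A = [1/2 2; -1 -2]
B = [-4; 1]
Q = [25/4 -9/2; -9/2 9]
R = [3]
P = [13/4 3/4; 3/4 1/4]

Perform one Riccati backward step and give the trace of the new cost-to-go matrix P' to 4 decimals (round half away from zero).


BᵀP = [-12.2500 -2.7500]
S = R + BᵀPB = [3] + [46.2500] = [49.2500]
BᵀPA = [-3.3750 -19.0000]
K = S⁻¹·BᵀPA = [-0.0685 -0.3858]
A−BK = [0.2259 0.4569; -0.9315 -1.6142]
AᵀP(A−BK) = [0.0812 0.1980; 0.1980 0.6701]
P' = Q + AᵀP(A−BK) = [6.3312 -4.3020; -4.3020 9.6701]
tr(P') = 16.0013

16.0013


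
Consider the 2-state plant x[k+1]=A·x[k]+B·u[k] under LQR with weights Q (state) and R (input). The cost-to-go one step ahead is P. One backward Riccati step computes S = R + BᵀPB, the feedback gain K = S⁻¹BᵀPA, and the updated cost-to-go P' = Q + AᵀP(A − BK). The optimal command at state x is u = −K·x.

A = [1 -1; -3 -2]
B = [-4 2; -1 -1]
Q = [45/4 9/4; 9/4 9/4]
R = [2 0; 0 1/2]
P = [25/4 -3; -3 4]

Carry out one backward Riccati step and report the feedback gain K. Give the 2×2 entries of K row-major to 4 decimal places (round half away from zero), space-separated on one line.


0.6538 0.6910 1.9156 0.9742

BᵀP = [-22.0000 8.0000; 15.5000 -10.0000]
S = R + BᵀPB = [2 0; 0 1/2] + [80.0000 -52.0000; -52.0000 41.0000] = [82.0000 -52.0000; -52.0000 41.5000]
BᵀPA = [-46.0000 6.0000; 45.5000 4.5000]
K = S⁻¹·BᵀPA = [0.6538 0.6910; 1.9156 0.9742]
A−BK = [-0.2160 -0.1845; -0.4306 -0.3348]
AᵀP(A−BK) = [3.1649 2.2071; 2.2071 1.7200]
P' = Q + AᵀP(A−BK) = [14.4149 4.4571; 4.4571 3.9700]
tr(P') = 18.3848


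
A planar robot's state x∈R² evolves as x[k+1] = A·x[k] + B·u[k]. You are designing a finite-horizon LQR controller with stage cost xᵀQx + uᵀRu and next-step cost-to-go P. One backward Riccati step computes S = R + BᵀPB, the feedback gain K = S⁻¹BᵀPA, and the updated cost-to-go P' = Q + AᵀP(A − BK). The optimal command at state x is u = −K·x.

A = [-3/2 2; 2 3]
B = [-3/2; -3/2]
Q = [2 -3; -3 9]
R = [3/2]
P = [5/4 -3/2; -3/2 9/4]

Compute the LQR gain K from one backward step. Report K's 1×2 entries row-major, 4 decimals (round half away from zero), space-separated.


-1.0714 -1.0000

BᵀP = [0.3750 -1.1250]
S = R + BᵀPB = [3/2] + [1.1250] = [2.6250]
BᵀPA = [-2.8125 -2.6250]
K = S⁻¹·BᵀPA = [-1.0714 -1.0000]
A−BK = [-3.1071 0.5000; 0.3929 1.5000]
AᵀP(A−BK) = [17.7991 7.6875; 7.6875 4.6250]
P' = Q + AᵀP(A−BK) = [19.7991 4.6875; 4.6875 13.6250]
tr(P') = 33.4241


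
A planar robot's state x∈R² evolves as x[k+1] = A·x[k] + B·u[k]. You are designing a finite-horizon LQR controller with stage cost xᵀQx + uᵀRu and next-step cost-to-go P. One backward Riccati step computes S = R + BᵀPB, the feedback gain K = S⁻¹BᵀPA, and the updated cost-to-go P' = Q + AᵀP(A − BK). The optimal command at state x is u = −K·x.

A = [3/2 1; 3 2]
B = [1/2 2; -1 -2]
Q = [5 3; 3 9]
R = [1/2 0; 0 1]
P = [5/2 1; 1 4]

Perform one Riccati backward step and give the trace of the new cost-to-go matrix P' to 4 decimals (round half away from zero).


44.7373

BᵀP = [0.2500 -3.5000; 3.0000 -6.0000]
S = R + BᵀPB = [1/2 0; 0 1] + [3.6250 7.5000; 7.5000 18.0000] = [4.1250 7.5000; 7.5000 19.0000]
BᵀPA = [-10.1250 -6.7500; -13.5000 -9.0000]
K = S⁻¹·BᵀPA = [-4.1186 -2.7458; 0.9153 0.6102]
A−BK = [1.7288 1.1525; 0.7119 0.4746]
AᵀP(A−BK) = [21.2797 14.1864; 14.1864 9.4576]
P' = Q + AᵀP(A−BK) = [26.2797 17.1864; 17.1864 18.4576]
tr(P') = 44.7373


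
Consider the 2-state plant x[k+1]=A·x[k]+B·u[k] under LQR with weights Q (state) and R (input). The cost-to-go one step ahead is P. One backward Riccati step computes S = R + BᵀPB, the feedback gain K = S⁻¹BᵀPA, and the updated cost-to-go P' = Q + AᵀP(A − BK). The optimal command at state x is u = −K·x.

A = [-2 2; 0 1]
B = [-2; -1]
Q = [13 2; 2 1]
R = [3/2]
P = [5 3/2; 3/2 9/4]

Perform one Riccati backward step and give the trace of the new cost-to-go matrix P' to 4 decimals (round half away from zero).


BᵀP = [-11.5000 -5.2500]
S = R + BᵀPB = [3/2] + [28.2500] = [29.7500]
BᵀPA = [23.0000 -28.2500]
K = S⁻¹·BᵀPA = [0.7731 -0.9496]
A−BK = [-0.4538 0.1008; 0.7731 0.0504]
AᵀP(A−BK) = [2.2185 -1.1597; -1.1597 1.4244]
P' = Q + AᵀP(A−BK) = [15.2185 0.8403; 0.8403 2.4244]
tr(P') = 17.6429

17.6429
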